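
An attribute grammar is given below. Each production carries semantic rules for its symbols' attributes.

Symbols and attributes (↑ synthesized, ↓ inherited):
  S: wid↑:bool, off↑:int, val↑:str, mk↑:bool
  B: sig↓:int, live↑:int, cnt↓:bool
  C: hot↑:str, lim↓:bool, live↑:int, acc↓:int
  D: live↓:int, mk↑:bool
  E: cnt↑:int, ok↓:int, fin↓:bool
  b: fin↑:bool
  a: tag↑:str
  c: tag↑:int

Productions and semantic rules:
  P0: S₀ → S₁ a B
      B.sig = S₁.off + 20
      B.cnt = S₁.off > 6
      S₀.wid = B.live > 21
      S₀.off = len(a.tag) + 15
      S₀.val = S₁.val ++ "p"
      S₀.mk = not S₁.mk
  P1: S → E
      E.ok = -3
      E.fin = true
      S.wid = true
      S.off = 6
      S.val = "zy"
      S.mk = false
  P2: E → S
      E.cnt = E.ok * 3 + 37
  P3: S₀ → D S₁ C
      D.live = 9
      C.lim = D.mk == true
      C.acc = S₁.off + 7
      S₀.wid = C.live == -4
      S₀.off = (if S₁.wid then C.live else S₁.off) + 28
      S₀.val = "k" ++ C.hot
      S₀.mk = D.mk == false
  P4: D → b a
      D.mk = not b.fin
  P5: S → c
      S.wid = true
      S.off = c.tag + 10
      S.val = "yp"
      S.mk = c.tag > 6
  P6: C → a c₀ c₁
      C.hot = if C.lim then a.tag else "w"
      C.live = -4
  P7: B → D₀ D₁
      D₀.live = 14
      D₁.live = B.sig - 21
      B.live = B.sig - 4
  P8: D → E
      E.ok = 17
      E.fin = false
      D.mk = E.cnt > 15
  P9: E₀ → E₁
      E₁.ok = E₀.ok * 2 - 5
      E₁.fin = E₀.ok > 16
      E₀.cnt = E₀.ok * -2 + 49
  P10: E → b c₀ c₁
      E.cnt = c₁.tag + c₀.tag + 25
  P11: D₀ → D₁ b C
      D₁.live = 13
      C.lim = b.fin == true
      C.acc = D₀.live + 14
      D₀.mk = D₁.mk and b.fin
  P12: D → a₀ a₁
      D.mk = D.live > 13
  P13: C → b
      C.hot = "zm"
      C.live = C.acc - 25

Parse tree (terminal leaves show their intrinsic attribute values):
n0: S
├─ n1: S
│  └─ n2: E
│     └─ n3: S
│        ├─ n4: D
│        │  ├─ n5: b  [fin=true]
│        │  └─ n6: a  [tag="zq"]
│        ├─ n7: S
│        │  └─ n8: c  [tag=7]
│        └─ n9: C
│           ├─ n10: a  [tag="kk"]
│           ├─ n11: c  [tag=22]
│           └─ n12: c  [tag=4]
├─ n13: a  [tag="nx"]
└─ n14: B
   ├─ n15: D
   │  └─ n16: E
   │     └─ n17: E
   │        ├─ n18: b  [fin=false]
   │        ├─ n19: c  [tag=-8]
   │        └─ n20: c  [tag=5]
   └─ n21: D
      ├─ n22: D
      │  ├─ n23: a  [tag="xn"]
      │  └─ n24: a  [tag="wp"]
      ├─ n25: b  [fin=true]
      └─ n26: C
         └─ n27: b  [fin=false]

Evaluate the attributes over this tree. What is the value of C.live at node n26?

-6

1. n2.ok = -3  [-3]
2. n2.fin = true  [true]
3. n4.live = 9  [9]
4. n5.fin = true  [terminal]
5. n6.tag = "zq"  [terminal]
6. n4.mk = false  [not b.fin]
7. n8.tag = 7  [terminal]
8. n7.wid = true  [true]
9. n7.off = 17  [c.tag + 10]
10. n7.val = "yp"  ["yp"]
11. n7.mk = true  [c.tag > 6]
12. n9.lim = false  [D.mk == true]
13. n9.acc = 24  [S₁.off + 7]
14. n10.tag = "kk"  [terminal]
15. n11.tag = 22  [terminal]
16. n12.tag = 4  [terminal]
17. n9.hot = "w"  [if C.lim then a.tag else "w"]
18. n9.live = -4  [-4]
19. n3.wid = true  [C.live == -4]
20. n3.off = 24  [(if S₁.wid then C.live else S₁.off) + 28]
21. n3.val = "kw"  ["k" ++ C.hot]
22. n3.mk = true  [D.mk == false]
23. n2.cnt = 28  [E.ok * 3 + 37]
24. n1.wid = true  [true]
25. n1.off = 6  [6]
26. n1.val = "zy"  ["zy"]
27. n1.mk = false  [false]
28. n13.tag = "nx"  [terminal]
29. n14.sig = 26  [S₁.off + 20]
30. n14.cnt = false  [S₁.off > 6]
31. n15.live = 14  [14]
32. n16.ok = 17  [17]
33. n16.fin = false  [false]
34. n17.ok = 29  [E₀.ok * 2 - 5]
35. n17.fin = true  [E₀.ok > 16]
36. n18.fin = false  [terminal]
37. n19.tag = -8  [terminal]
38. n20.tag = 5  [terminal]
39. n17.cnt = 22  [c₁.tag + c₀.tag + 25]
40. n16.cnt = 15  [E₀.ok * -2 + 49]
41. n15.mk = false  [E.cnt > 15]
42. n21.live = 5  [B.sig - 21]
43. n22.live = 13  [13]
44. n23.tag = "xn"  [terminal]
45. n24.tag = "wp"  [terminal]
46. n22.mk = false  [D.live > 13]
47. n25.fin = true  [terminal]
48. n26.lim = true  [b.fin == true]
49. n26.acc = 19  [D₀.live + 14]
50. n27.fin = false  [terminal]
51. n26.hot = "zm"  ["zm"]
52. n26.live = -6  [C.acc - 25]
53. n21.mk = false  [D₁.mk and b.fin]
54. n14.live = 22  [B.sig - 4]
55. n0.wid = true  [B.live > 21]
56. n0.off = 17  [len(a.tag) + 15]
57. n0.val = "zyp"  [S₁.val ++ "p"]
58. n0.mk = true  [not S₁.mk]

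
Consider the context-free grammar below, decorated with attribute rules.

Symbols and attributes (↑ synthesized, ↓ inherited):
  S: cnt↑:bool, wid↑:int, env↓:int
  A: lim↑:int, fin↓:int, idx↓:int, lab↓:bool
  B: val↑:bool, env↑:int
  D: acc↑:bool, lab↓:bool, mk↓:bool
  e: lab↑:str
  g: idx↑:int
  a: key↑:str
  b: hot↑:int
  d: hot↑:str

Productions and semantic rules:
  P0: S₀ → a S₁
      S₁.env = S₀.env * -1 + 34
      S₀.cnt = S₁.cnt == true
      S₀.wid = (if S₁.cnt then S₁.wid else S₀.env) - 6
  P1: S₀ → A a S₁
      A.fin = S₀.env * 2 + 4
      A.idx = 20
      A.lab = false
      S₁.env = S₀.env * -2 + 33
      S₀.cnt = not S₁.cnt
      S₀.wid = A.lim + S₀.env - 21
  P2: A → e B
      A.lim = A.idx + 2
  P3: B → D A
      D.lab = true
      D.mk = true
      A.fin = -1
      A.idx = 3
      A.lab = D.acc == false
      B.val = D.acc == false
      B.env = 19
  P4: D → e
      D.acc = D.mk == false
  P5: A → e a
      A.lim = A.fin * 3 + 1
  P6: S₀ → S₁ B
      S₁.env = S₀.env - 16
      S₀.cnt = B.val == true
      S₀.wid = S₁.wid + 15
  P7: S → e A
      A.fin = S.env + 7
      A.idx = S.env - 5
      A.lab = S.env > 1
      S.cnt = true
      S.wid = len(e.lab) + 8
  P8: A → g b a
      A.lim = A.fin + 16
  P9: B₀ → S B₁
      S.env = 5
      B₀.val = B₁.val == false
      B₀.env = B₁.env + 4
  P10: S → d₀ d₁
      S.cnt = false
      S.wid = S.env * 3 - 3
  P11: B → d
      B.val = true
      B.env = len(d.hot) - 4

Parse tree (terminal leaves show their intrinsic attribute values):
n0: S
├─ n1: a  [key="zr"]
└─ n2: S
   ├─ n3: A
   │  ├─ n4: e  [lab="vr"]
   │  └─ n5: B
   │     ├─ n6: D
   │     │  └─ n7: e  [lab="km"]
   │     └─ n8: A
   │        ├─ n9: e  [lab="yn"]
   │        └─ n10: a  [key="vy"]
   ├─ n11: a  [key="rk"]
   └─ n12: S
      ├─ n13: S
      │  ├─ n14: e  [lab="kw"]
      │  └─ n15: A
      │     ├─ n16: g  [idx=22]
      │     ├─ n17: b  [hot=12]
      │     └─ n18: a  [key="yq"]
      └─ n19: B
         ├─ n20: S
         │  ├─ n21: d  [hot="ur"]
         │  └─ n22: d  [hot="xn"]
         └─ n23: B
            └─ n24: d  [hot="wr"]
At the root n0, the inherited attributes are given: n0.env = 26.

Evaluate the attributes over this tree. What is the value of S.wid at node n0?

3

1. n0.env = 26  [given at root]
2. n1.key = "zr"  [terminal]
3. n2.env = 8  [S₀.env * -1 + 34]
4. n3.fin = 20  [S₀.env * 2 + 4]
5. n3.idx = 20  [20]
6. n3.lab = false  [false]
7. n4.lab = "vr"  [terminal]
8. n6.lab = true  [true]
9. n6.mk = true  [true]
10. n7.lab = "km"  [terminal]
11. n6.acc = false  [D.mk == false]
12. n8.fin = -1  [-1]
13. n8.idx = 3  [3]
14. n8.lab = true  [D.acc == false]
15. n9.lab = "yn"  [terminal]
16. n10.key = "vy"  [terminal]
17. n8.lim = -2  [A.fin * 3 + 1]
18. n5.val = true  [D.acc == false]
19. n5.env = 19  [19]
20. n3.lim = 22  [A.idx + 2]
21. n11.key = "rk"  [terminal]
22. n12.env = 17  [S₀.env * -2 + 33]
23. n13.env = 1  [S₀.env - 16]
24. n14.lab = "kw"  [terminal]
25. n15.fin = 8  [S.env + 7]
26. n15.idx = -4  [S.env - 5]
27. n15.lab = false  [S.env > 1]
28. n16.idx = 22  [terminal]
29. n17.hot = 12  [terminal]
30. n18.key = "yq"  [terminal]
31. n15.lim = 24  [A.fin + 16]
32. n13.cnt = true  [true]
33. n13.wid = 10  [len(e.lab) + 8]
34. n20.env = 5  [5]
35. n21.hot = "ur"  [terminal]
36. n22.hot = "xn"  [terminal]
37. n20.cnt = false  [false]
38. n20.wid = 12  [S.env * 3 - 3]
39. n24.hot = "wr"  [terminal]
40. n23.val = true  [true]
41. n23.env = -2  [len(d.hot) - 4]
42. n19.val = false  [B₁.val == false]
43. n19.env = 2  [B₁.env + 4]
44. n12.cnt = false  [B.val == true]
45. n12.wid = 25  [S₁.wid + 15]
46. n2.cnt = true  [not S₁.cnt]
47. n2.wid = 9  [A.lim + S₀.env - 21]
48. n0.cnt = true  [S₁.cnt == true]
49. n0.wid = 3  [(if S₁.cnt then S₁.wid else S₀.env) - 6]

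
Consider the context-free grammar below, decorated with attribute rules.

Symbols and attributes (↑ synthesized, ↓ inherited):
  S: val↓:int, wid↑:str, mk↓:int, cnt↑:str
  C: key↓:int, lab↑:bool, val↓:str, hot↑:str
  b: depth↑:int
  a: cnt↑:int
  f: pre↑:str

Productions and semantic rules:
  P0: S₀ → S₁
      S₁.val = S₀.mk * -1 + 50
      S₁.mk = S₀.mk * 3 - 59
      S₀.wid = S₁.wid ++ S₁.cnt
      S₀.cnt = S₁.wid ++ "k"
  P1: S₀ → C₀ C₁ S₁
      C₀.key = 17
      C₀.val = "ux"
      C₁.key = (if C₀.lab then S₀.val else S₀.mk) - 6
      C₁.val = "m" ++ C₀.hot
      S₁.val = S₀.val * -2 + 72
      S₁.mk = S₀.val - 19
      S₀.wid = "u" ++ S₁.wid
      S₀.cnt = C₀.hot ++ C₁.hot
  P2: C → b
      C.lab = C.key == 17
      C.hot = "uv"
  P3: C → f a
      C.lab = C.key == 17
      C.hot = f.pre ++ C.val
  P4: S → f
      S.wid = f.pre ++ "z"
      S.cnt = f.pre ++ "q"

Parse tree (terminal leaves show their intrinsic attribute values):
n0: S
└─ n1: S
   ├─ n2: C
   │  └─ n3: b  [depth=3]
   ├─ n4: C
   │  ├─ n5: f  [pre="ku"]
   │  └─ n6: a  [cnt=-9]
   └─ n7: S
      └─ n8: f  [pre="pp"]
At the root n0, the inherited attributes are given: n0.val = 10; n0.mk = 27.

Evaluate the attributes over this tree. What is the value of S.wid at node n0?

1. n0.val = 10  [given at root]
2. n0.mk = 27  [given at root]
3. n1.val = 23  [S₀.mk * -1 + 50]
4. n1.mk = 22  [S₀.mk * 3 - 59]
5. n2.key = 17  [17]
6. n2.val = "ux"  ["ux"]
7. n3.depth = 3  [terminal]
8. n2.lab = true  [C.key == 17]
9. n2.hot = "uv"  ["uv"]
10. n4.key = 17  [(if C₀.lab then S₀.val else S₀.mk) - 6]
11. n4.val = "muv"  ["m" ++ C₀.hot]
12. n5.pre = "ku"  [terminal]
13. n6.cnt = -9  [terminal]
14. n4.lab = true  [C.key == 17]
15. n4.hot = "kumuv"  [f.pre ++ C.val]
16. n7.val = 26  [S₀.val * -2 + 72]
17. n7.mk = 4  [S₀.val - 19]
18. n8.pre = "pp"  [terminal]
19. n7.wid = "ppz"  [f.pre ++ "z"]
20. n7.cnt = "ppq"  [f.pre ++ "q"]
21. n1.wid = "uppz"  ["u" ++ S₁.wid]
22. n1.cnt = "uvkumuv"  [C₀.hot ++ C₁.hot]
23. n0.wid = "uppzuvkumuv"  [S₁.wid ++ S₁.cnt]
24. n0.cnt = "uppzk"  [S₁.wid ++ "k"]

"uppzuvkumuv"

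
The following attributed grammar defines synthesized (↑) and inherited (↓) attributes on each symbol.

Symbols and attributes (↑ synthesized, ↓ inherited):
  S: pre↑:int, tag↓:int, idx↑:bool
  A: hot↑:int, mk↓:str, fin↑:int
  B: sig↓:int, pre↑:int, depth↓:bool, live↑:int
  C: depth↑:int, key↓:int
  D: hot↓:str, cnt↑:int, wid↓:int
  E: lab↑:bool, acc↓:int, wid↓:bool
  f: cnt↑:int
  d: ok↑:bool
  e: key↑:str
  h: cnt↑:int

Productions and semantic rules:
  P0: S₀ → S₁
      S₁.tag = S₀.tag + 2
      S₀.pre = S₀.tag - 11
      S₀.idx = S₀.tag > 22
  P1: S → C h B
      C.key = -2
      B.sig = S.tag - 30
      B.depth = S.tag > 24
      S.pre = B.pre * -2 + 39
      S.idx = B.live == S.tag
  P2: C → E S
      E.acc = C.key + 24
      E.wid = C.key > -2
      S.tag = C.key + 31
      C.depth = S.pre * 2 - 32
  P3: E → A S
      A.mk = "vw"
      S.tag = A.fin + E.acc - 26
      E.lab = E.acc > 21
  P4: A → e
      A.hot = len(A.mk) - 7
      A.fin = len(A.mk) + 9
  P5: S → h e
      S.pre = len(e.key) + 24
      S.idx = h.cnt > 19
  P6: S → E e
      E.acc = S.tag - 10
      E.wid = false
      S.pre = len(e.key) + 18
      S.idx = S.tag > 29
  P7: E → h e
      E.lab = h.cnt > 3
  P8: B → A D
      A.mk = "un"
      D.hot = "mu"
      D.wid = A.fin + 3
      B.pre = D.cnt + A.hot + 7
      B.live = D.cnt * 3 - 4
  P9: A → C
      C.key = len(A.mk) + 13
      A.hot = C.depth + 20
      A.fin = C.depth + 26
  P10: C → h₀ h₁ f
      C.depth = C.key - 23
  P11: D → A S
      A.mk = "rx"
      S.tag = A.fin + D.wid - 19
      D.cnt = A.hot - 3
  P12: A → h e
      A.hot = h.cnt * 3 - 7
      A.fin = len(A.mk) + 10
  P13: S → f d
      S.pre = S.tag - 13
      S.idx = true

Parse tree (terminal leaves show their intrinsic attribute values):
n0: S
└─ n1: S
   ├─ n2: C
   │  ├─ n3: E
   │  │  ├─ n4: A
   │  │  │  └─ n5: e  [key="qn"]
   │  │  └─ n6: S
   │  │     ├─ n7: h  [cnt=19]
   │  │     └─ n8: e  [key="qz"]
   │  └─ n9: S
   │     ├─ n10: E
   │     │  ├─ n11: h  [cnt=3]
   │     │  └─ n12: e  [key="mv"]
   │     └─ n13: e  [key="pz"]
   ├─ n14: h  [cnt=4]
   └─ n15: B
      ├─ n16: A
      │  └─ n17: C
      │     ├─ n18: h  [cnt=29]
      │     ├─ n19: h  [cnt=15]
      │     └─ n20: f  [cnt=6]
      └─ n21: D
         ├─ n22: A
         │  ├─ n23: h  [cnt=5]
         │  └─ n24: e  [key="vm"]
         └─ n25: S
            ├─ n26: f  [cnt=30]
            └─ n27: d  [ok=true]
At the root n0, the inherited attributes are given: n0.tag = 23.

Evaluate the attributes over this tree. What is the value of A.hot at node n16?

12

1. n0.tag = 23  [given at root]
2. n1.tag = 25  [S₀.tag + 2]
3. n2.key = -2  [-2]
4. n3.acc = 22  [C.key + 24]
5. n3.wid = false  [C.key > -2]
6. n4.mk = "vw"  ["vw"]
7. n5.key = "qn"  [terminal]
8. n4.hot = -5  [len(A.mk) - 7]
9. n4.fin = 11  [len(A.mk) + 9]
10. n6.tag = 7  [A.fin + E.acc - 26]
11. n7.cnt = 19  [terminal]
12. n8.key = "qz"  [terminal]
13. n6.pre = 26  [len(e.key) + 24]
14. n6.idx = false  [h.cnt > 19]
15. n3.lab = true  [E.acc > 21]
16. n9.tag = 29  [C.key + 31]
17. n10.acc = 19  [S.tag - 10]
18. n10.wid = false  [false]
19. n11.cnt = 3  [terminal]
20. n12.key = "mv"  [terminal]
21. n10.lab = false  [h.cnt > 3]
22. n13.key = "pz"  [terminal]
23. n9.pre = 20  [len(e.key) + 18]
24. n9.idx = false  [S.tag > 29]
25. n2.depth = 8  [S.pre * 2 - 32]
26. n14.cnt = 4  [terminal]
27. n15.sig = -5  [S.tag - 30]
28. n15.depth = true  [S.tag > 24]
29. n16.mk = "un"  ["un"]
30. n17.key = 15  [len(A.mk) + 13]
31. n18.cnt = 29  [terminal]
32. n19.cnt = 15  [terminal]
33. n20.cnt = 6  [terminal]
34. n17.depth = -8  [C.key - 23]
35. n16.hot = 12  [C.depth + 20]
36. n16.fin = 18  [C.depth + 26]
37. n21.hot = "mu"  ["mu"]
38. n21.wid = 21  [A.fin + 3]
39. n22.mk = "rx"  ["rx"]
40. n23.cnt = 5  [terminal]
41. n24.key = "vm"  [terminal]
42. n22.hot = 8  [h.cnt * 3 - 7]
43. n22.fin = 12  [len(A.mk) + 10]
44. n25.tag = 14  [A.fin + D.wid - 19]
45. n26.cnt = 30  [terminal]
46. n27.ok = true  [terminal]
47. n25.pre = 1  [S.tag - 13]
48. n25.idx = true  [true]
49. n21.cnt = 5  [A.hot - 3]
50. n15.pre = 24  [D.cnt + A.hot + 7]
51. n15.live = 11  [D.cnt * 3 - 4]
52. n1.pre = -9  [B.pre * -2 + 39]
53. n1.idx = false  [B.live == S.tag]
54. n0.pre = 12  [S₀.tag - 11]
55. n0.idx = true  [S₀.tag > 22]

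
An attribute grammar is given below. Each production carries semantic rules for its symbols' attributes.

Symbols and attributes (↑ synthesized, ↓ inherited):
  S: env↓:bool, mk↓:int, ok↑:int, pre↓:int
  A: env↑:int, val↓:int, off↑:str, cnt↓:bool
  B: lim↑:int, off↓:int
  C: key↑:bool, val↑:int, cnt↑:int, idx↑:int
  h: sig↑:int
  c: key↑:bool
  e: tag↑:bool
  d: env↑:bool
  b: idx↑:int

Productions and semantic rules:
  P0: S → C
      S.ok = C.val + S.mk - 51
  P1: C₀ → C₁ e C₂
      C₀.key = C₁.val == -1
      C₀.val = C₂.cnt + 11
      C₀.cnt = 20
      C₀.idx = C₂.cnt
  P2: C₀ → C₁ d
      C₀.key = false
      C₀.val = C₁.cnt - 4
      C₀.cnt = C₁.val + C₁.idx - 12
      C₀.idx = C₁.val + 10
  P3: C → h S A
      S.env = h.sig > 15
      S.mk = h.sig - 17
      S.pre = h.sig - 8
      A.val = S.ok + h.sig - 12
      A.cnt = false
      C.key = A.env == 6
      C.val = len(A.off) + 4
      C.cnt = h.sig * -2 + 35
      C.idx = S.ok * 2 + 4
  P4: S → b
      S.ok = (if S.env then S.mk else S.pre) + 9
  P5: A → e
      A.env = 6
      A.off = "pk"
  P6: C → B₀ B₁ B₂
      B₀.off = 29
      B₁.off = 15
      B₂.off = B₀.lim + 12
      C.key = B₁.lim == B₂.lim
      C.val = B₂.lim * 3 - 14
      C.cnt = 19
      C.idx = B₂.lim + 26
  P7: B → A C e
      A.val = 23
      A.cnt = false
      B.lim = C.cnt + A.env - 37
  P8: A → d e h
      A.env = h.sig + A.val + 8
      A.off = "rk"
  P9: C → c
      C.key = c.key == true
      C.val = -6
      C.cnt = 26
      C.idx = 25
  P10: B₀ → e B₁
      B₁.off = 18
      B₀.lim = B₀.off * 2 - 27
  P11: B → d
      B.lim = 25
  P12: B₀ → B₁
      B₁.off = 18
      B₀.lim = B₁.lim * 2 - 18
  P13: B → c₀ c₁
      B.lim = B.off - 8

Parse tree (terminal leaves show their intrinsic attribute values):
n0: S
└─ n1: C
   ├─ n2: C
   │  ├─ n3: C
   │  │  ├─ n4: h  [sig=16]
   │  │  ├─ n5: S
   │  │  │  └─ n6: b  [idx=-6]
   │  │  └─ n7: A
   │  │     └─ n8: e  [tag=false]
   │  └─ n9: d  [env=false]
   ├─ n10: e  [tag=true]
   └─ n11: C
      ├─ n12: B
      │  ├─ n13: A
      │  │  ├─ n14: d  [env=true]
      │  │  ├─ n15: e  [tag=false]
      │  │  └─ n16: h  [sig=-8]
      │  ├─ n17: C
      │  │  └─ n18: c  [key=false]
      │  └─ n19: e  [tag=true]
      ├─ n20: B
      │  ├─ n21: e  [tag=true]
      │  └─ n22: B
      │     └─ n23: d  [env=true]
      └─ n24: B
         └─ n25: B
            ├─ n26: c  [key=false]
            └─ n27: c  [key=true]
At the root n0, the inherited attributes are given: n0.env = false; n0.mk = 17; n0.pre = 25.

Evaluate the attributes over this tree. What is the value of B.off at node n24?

1. n0.env = false  [given at root]
2. n0.mk = 17  [given at root]
3. n0.pre = 25  [given at root]
4. n4.sig = 16  [terminal]
5. n5.env = true  [h.sig > 15]
6. n5.mk = -1  [h.sig - 17]
7. n5.pre = 8  [h.sig - 8]
8. n6.idx = -6  [terminal]
9. n5.ok = 8  [(if S.env then S.mk else S.pre) + 9]
10. n7.val = 12  [S.ok + h.sig - 12]
11. n7.cnt = false  [false]
12. n8.tag = false  [terminal]
13. n7.env = 6  [6]
14. n7.off = "pk"  ["pk"]
15. n3.key = true  [A.env == 6]
16. n3.val = 6  [len(A.off) + 4]
17. n3.cnt = 3  [h.sig * -2 + 35]
18. n3.idx = 20  [S.ok * 2 + 4]
19. n9.env = false  [terminal]
20. n2.key = false  [false]
21. n2.val = -1  [C₁.cnt - 4]
22. n2.cnt = 14  [C₁.val + C₁.idx - 12]
23. n2.idx = 16  [C₁.val + 10]
24. n10.tag = true  [terminal]
25. n12.off = 29  [29]
26. n13.val = 23  [23]
27. n13.cnt = false  [false]
28. n14.env = true  [terminal]
29. n15.tag = false  [terminal]
30. n16.sig = -8  [terminal]
31. n13.env = 23  [h.sig + A.val + 8]
32. n13.off = "rk"  ["rk"]
33. n18.key = false  [terminal]
34. n17.key = false  [c.key == true]
35. n17.val = -6  [-6]
36. n17.cnt = 26  [26]
37. n17.idx = 25  [25]
38. n19.tag = true  [terminal]
39. n12.lim = 12  [C.cnt + A.env - 37]
40. n20.off = 15  [15]
41. n21.tag = true  [terminal]
42. n22.off = 18  [18]
43. n23.env = true  [terminal]
44. n22.lim = 25  [25]
45. n20.lim = 3  [B₀.off * 2 - 27]
46. n24.off = 24  [B₀.lim + 12]
47. n25.off = 18  [18]
48. n26.key = false  [terminal]
49. n27.key = true  [terminal]
50. n25.lim = 10  [B.off - 8]
51. n24.lim = 2  [B₁.lim * 2 - 18]
52. n11.key = false  [B₁.lim == B₂.lim]
53. n11.val = -8  [B₂.lim * 3 - 14]
54. n11.cnt = 19  [19]
55. n11.idx = 28  [B₂.lim + 26]
56. n1.key = true  [C₁.val == -1]
57. n1.val = 30  [C₂.cnt + 11]
58. n1.cnt = 20  [20]
59. n1.idx = 19  [C₂.cnt]
60. n0.ok = -4  [C.val + S.mk - 51]

24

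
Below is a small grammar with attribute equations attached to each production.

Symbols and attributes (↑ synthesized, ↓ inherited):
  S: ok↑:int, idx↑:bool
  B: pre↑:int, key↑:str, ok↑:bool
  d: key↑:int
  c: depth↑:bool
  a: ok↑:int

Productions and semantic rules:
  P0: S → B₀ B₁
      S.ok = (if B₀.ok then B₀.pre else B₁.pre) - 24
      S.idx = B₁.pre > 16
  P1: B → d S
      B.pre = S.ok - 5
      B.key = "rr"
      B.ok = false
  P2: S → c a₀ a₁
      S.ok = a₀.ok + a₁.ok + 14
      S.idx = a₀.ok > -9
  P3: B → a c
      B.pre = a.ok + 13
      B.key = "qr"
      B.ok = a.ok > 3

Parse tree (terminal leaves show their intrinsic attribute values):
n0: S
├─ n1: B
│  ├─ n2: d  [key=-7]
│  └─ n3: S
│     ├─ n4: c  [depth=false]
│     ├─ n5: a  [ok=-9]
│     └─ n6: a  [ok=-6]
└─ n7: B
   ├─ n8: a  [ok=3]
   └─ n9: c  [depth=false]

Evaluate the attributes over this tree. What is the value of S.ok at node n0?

1. n2.key = -7  [terminal]
2. n4.depth = false  [terminal]
3. n5.ok = -9  [terminal]
4. n6.ok = -6  [terminal]
5. n3.ok = -1  [a₀.ok + a₁.ok + 14]
6. n3.idx = false  [a₀.ok > -9]
7. n1.pre = -6  [S.ok - 5]
8. n1.key = "rr"  ["rr"]
9. n1.ok = false  [false]
10. n8.ok = 3  [terminal]
11. n9.depth = false  [terminal]
12. n7.pre = 16  [a.ok + 13]
13. n7.key = "qr"  ["qr"]
14. n7.ok = false  [a.ok > 3]
15. n0.ok = -8  [(if B₀.ok then B₀.pre else B₁.pre) - 24]
16. n0.idx = false  [B₁.pre > 16]

-8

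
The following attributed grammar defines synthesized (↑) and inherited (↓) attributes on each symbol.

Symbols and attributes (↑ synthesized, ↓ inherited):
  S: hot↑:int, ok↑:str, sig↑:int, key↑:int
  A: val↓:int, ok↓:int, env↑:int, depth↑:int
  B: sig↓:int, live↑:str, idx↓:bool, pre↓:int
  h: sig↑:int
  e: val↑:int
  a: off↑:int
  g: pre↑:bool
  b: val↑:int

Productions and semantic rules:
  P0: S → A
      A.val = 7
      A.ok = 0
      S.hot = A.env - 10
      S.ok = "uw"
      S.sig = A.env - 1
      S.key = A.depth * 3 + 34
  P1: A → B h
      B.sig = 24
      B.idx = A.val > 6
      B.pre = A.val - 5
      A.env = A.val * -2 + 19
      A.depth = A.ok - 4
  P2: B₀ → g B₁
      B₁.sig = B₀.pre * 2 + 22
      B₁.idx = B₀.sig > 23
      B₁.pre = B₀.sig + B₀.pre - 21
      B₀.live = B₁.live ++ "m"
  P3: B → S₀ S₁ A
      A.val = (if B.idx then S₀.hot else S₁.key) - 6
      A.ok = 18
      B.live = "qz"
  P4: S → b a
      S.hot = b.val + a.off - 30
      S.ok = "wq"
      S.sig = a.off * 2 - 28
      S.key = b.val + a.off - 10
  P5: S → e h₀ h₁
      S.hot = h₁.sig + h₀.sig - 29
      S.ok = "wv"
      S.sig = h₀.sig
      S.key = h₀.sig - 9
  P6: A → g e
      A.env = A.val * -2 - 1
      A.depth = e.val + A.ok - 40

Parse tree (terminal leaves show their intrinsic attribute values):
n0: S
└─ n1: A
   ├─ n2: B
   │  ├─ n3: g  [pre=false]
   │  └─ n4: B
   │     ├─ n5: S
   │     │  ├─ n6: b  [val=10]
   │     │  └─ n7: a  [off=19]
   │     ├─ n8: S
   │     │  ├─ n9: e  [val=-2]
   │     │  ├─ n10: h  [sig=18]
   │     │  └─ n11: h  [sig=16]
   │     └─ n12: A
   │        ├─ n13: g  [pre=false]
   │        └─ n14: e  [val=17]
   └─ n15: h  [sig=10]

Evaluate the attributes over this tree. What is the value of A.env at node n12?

13

1. n1.val = 7  [7]
2. n1.ok = 0  [0]
3. n2.sig = 24  [24]
4. n2.idx = true  [A.val > 6]
5. n2.pre = 2  [A.val - 5]
6. n3.pre = false  [terminal]
7. n4.sig = 26  [B₀.pre * 2 + 22]
8. n4.idx = true  [B₀.sig > 23]
9. n4.pre = 5  [B₀.sig + B₀.pre - 21]
10. n6.val = 10  [terminal]
11. n7.off = 19  [terminal]
12. n5.hot = -1  [b.val + a.off - 30]
13. n5.ok = "wq"  ["wq"]
14. n5.sig = 10  [a.off * 2 - 28]
15. n5.key = 19  [b.val + a.off - 10]
16. n9.val = -2  [terminal]
17. n10.sig = 18  [terminal]
18. n11.sig = 16  [terminal]
19. n8.hot = 5  [h₁.sig + h₀.sig - 29]
20. n8.ok = "wv"  ["wv"]
21. n8.sig = 18  [h₀.sig]
22. n8.key = 9  [h₀.sig - 9]
23. n12.val = -7  [(if B.idx then S₀.hot else S₁.key) - 6]
24. n12.ok = 18  [18]
25. n13.pre = false  [terminal]
26. n14.val = 17  [terminal]
27. n12.env = 13  [A.val * -2 - 1]
28. n12.depth = -5  [e.val + A.ok - 40]
29. n4.live = "qz"  ["qz"]
30. n2.live = "qzm"  [B₁.live ++ "m"]
31. n15.sig = 10  [terminal]
32. n1.env = 5  [A.val * -2 + 19]
33. n1.depth = -4  [A.ok - 4]
34. n0.hot = -5  [A.env - 10]
35. n0.ok = "uw"  ["uw"]
36. n0.sig = 4  [A.env - 1]
37. n0.key = 22  [A.depth * 3 + 34]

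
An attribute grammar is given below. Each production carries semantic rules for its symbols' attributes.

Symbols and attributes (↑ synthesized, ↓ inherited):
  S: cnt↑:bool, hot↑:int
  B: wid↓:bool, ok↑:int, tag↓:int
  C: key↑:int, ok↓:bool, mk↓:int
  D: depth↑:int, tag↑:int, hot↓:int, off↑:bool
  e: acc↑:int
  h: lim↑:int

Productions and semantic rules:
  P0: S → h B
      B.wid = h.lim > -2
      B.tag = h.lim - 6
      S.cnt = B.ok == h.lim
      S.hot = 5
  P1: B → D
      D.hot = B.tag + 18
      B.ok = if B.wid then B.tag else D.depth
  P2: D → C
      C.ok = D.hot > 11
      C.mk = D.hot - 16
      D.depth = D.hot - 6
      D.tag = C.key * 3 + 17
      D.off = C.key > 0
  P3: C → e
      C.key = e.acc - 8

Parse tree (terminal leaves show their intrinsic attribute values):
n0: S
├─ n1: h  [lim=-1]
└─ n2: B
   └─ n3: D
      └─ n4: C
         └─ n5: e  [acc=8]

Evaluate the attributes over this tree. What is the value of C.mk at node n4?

-5

1. n1.lim = -1  [terminal]
2. n2.wid = true  [h.lim > -2]
3. n2.tag = -7  [h.lim - 6]
4. n3.hot = 11  [B.tag + 18]
5. n4.ok = false  [D.hot > 11]
6. n4.mk = -5  [D.hot - 16]
7. n5.acc = 8  [terminal]
8. n4.key = 0  [e.acc - 8]
9. n3.depth = 5  [D.hot - 6]
10. n3.tag = 17  [C.key * 3 + 17]
11. n3.off = false  [C.key > 0]
12. n2.ok = -7  [if B.wid then B.tag else D.depth]
13. n0.cnt = false  [B.ok == h.lim]
14. n0.hot = 5  [5]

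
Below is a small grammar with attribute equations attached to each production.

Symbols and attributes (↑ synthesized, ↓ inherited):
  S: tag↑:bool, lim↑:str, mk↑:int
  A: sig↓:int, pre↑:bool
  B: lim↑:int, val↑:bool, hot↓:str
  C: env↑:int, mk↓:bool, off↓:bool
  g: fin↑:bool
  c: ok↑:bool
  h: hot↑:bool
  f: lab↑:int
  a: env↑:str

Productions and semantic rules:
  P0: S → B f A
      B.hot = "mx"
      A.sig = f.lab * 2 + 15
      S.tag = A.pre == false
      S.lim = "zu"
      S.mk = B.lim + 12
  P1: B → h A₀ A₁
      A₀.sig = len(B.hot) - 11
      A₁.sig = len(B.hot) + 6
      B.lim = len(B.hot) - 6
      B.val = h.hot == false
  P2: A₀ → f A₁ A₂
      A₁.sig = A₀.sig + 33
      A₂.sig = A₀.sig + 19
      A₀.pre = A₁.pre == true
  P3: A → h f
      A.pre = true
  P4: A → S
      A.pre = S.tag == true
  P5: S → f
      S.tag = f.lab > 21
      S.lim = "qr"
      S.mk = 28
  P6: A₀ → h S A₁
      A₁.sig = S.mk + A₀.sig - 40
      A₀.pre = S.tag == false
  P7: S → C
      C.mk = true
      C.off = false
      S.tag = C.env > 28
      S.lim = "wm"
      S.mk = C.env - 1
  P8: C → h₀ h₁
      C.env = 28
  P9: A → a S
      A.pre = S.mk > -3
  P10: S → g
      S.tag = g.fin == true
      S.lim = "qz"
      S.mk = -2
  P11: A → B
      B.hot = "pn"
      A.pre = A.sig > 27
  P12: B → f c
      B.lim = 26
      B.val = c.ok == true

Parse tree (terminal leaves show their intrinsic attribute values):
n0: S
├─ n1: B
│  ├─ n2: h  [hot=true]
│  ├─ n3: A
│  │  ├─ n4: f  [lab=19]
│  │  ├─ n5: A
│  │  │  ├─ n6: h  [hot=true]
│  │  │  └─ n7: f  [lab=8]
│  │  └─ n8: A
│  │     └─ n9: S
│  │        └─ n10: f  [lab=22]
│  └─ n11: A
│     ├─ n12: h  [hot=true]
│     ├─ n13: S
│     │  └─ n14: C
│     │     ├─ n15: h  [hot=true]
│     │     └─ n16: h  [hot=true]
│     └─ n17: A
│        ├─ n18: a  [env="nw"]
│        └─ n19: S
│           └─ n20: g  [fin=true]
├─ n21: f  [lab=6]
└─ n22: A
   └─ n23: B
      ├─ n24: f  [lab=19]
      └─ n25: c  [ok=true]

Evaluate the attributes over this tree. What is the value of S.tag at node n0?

1. n1.hot = "mx"  ["mx"]
2. n2.hot = true  [terminal]
3. n3.sig = -9  [len(B.hot) - 11]
4. n4.lab = 19  [terminal]
5. n5.sig = 24  [A₀.sig + 33]
6. n6.hot = true  [terminal]
7. n7.lab = 8  [terminal]
8. n5.pre = true  [true]
9. n8.sig = 10  [A₀.sig + 19]
10. n10.lab = 22  [terminal]
11. n9.tag = true  [f.lab > 21]
12. n9.lim = "qr"  ["qr"]
13. n9.mk = 28  [28]
14. n8.pre = true  [S.tag == true]
15. n3.pre = true  [A₁.pre == true]
16. n11.sig = 8  [len(B.hot) + 6]
17. n12.hot = true  [terminal]
18. n14.mk = true  [true]
19. n14.off = false  [false]
20. n15.hot = true  [terminal]
21. n16.hot = true  [terminal]
22. n14.env = 28  [28]
23. n13.tag = false  [C.env > 28]
24. n13.lim = "wm"  ["wm"]
25. n13.mk = 27  [C.env - 1]
26. n17.sig = -5  [S.mk + A₀.sig - 40]
27. n18.env = "nw"  [terminal]
28. n20.fin = true  [terminal]
29. n19.tag = true  [g.fin == true]
30. n19.lim = "qz"  ["qz"]
31. n19.mk = -2  [-2]
32. n17.pre = true  [S.mk > -3]
33. n11.pre = true  [S.tag == false]
34. n1.lim = -4  [len(B.hot) - 6]
35. n1.val = false  [h.hot == false]
36. n21.lab = 6  [terminal]
37. n22.sig = 27  [f.lab * 2 + 15]
38. n23.hot = "pn"  ["pn"]
39. n24.lab = 19  [terminal]
40. n25.ok = true  [terminal]
41. n23.lim = 26  [26]
42. n23.val = true  [c.ok == true]
43. n22.pre = false  [A.sig > 27]
44. n0.tag = true  [A.pre == false]
45. n0.lim = "zu"  ["zu"]
46. n0.mk = 8  [B.lim + 12]

true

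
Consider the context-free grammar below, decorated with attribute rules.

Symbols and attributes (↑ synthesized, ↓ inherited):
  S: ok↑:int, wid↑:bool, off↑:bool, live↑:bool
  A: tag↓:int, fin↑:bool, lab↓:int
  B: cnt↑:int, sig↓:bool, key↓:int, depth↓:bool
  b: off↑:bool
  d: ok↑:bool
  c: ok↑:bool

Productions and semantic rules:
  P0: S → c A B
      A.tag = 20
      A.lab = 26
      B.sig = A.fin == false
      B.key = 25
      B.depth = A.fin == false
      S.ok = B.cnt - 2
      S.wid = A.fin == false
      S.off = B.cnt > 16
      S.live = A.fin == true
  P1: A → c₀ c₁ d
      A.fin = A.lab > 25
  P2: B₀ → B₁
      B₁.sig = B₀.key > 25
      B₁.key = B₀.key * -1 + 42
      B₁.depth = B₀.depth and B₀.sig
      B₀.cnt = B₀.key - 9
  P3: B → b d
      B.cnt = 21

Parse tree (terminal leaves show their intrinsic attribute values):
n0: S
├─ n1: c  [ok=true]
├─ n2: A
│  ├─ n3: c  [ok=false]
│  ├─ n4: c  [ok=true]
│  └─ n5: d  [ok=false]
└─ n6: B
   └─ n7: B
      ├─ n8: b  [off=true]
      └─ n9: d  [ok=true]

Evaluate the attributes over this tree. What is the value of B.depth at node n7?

1. n1.ok = true  [terminal]
2. n2.tag = 20  [20]
3. n2.lab = 26  [26]
4. n3.ok = false  [terminal]
5. n4.ok = true  [terminal]
6. n5.ok = false  [terminal]
7. n2.fin = true  [A.lab > 25]
8. n6.sig = false  [A.fin == false]
9. n6.key = 25  [25]
10. n6.depth = false  [A.fin == false]
11. n7.sig = false  [B₀.key > 25]
12. n7.key = 17  [B₀.key * -1 + 42]
13. n7.depth = false  [B₀.depth and B₀.sig]
14. n8.off = true  [terminal]
15. n9.ok = true  [terminal]
16. n7.cnt = 21  [21]
17. n6.cnt = 16  [B₀.key - 9]
18. n0.ok = 14  [B.cnt - 2]
19. n0.wid = false  [A.fin == false]
20. n0.off = false  [B.cnt > 16]
21. n0.live = true  [A.fin == true]

false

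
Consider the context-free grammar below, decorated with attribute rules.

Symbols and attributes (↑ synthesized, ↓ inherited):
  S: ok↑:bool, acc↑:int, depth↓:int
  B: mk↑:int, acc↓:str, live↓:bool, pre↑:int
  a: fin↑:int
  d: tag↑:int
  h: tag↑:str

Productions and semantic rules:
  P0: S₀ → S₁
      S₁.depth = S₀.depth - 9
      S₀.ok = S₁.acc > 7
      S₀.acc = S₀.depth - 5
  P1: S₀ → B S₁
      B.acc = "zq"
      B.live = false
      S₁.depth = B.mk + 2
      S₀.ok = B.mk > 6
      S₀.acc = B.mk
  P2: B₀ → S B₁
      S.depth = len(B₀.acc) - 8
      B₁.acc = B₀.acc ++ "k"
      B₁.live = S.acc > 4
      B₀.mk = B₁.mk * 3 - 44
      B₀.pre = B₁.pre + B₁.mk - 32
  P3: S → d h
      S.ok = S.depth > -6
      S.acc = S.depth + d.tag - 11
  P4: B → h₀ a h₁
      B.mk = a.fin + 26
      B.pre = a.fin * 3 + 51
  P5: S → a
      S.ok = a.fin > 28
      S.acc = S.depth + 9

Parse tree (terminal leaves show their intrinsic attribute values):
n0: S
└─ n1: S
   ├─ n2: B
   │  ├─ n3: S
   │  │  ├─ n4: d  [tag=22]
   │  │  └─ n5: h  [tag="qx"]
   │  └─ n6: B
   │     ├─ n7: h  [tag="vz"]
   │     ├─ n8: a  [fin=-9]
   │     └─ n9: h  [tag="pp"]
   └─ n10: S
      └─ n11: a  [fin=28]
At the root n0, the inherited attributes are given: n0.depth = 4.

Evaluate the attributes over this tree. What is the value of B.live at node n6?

true

1. n0.depth = 4  [given at root]
2. n1.depth = -5  [S₀.depth - 9]
3. n2.acc = "zq"  ["zq"]
4. n2.live = false  [false]
5. n3.depth = -6  [len(B₀.acc) - 8]
6. n4.tag = 22  [terminal]
7. n5.tag = "qx"  [terminal]
8. n3.ok = false  [S.depth > -6]
9. n3.acc = 5  [S.depth + d.tag - 11]
10. n6.acc = "zqk"  [B₀.acc ++ "k"]
11. n6.live = true  [S.acc > 4]
12. n7.tag = "vz"  [terminal]
13. n8.fin = -9  [terminal]
14. n9.tag = "pp"  [terminal]
15. n6.mk = 17  [a.fin + 26]
16. n6.pre = 24  [a.fin * 3 + 51]
17. n2.mk = 7  [B₁.mk * 3 - 44]
18. n2.pre = 9  [B₁.pre + B₁.mk - 32]
19. n10.depth = 9  [B.mk + 2]
20. n11.fin = 28  [terminal]
21. n10.ok = false  [a.fin > 28]
22. n10.acc = 18  [S.depth + 9]
23. n1.ok = true  [B.mk > 6]
24. n1.acc = 7  [B.mk]
25. n0.ok = false  [S₁.acc > 7]
26. n0.acc = -1  [S₀.depth - 5]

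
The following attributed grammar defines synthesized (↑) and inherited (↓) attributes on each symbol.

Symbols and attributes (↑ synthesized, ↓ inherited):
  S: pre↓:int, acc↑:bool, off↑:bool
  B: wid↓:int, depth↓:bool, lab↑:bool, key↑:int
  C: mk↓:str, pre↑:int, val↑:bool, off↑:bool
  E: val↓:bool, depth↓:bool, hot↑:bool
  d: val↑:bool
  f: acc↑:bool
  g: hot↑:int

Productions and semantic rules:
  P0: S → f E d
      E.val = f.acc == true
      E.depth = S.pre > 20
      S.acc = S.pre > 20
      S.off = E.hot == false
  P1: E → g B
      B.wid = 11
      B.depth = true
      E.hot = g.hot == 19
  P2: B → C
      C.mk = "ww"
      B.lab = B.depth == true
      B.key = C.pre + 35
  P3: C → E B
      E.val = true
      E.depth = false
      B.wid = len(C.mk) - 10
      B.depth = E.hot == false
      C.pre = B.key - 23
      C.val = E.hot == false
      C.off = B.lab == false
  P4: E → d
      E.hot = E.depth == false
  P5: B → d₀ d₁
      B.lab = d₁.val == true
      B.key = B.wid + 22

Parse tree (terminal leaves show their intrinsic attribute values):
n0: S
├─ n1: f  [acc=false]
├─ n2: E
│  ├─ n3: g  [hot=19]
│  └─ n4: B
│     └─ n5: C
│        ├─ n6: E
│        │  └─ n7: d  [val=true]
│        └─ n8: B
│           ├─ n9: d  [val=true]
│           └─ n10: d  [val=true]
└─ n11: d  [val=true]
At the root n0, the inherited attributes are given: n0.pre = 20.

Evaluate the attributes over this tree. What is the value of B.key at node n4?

1. n0.pre = 20  [given at root]
2. n1.acc = false  [terminal]
3. n2.val = false  [f.acc == true]
4. n2.depth = false  [S.pre > 20]
5. n3.hot = 19  [terminal]
6. n4.wid = 11  [11]
7. n4.depth = true  [true]
8. n5.mk = "ww"  ["ww"]
9. n6.val = true  [true]
10. n6.depth = false  [false]
11. n7.val = true  [terminal]
12. n6.hot = true  [E.depth == false]
13. n8.wid = -8  [len(C.mk) - 10]
14. n8.depth = false  [E.hot == false]
15. n9.val = true  [terminal]
16. n10.val = true  [terminal]
17. n8.lab = true  [d₁.val == true]
18. n8.key = 14  [B.wid + 22]
19. n5.pre = -9  [B.key - 23]
20. n5.val = false  [E.hot == false]
21. n5.off = false  [B.lab == false]
22. n4.lab = true  [B.depth == true]
23. n4.key = 26  [C.pre + 35]
24. n2.hot = true  [g.hot == 19]
25. n11.val = true  [terminal]
26. n0.acc = false  [S.pre > 20]
27. n0.off = false  [E.hot == false]

26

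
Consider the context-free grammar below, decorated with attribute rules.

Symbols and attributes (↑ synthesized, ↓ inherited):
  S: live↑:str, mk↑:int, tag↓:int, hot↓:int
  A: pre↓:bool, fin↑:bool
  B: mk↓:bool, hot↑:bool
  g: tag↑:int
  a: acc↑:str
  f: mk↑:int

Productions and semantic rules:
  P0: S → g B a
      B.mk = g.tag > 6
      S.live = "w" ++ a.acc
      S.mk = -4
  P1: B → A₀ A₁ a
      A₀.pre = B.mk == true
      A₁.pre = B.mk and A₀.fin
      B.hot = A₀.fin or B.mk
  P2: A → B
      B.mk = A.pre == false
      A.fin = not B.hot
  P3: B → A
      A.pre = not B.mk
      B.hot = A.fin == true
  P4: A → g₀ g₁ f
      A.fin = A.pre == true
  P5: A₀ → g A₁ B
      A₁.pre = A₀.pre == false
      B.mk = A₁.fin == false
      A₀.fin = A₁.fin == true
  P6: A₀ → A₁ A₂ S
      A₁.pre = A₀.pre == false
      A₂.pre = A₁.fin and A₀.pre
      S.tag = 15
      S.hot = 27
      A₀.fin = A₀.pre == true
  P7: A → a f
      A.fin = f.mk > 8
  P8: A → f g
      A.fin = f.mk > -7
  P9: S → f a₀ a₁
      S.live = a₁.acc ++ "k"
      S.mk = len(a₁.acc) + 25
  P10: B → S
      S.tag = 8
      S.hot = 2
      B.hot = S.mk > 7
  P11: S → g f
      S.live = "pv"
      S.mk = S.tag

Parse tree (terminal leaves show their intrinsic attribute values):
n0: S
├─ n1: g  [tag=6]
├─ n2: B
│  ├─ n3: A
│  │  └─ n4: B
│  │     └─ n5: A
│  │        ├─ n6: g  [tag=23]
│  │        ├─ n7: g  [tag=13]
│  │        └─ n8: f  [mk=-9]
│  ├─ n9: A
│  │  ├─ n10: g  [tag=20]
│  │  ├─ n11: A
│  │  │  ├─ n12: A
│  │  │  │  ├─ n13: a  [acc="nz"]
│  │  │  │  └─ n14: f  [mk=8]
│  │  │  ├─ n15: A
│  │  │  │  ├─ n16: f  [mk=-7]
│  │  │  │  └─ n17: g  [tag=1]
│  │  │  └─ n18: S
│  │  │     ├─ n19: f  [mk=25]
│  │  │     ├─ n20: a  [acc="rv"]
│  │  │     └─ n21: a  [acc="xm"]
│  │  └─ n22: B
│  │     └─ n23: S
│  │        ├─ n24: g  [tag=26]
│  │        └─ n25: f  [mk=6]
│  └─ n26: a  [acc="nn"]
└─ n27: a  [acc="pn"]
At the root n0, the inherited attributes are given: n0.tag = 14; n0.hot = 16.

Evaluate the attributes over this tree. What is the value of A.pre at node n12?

false

1. n0.tag = 14  [given at root]
2. n0.hot = 16  [given at root]
3. n1.tag = 6  [terminal]
4. n2.mk = false  [g.tag > 6]
5. n3.pre = false  [B.mk == true]
6. n4.mk = true  [A.pre == false]
7. n5.pre = false  [not B.mk]
8. n6.tag = 23  [terminal]
9. n7.tag = 13  [terminal]
10. n8.mk = -9  [terminal]
11. n5.fin = false  [A.pre == true]
12. n4.hot = false  [A.fin == true]
13. n3.fin = true  [not B.hot]
14. n9.pre = false  [B.mk and A₀.fin]
15. n10.tag = 20  [terminal]
16. n11.pre = true  [A₀.pre == false]
17. n12.pre = false  [A₀.pre == false]
18. n13.acc = "nz"  [terminal]
19. n14.mk = 8  [terminal]
20. n12.fin = false  [f.mk > 8]
21. n15.pre = false  [A₁.fin and A₀.pre]
22. n16.mk = -7  [terminal]
23. n17.tag = 1  [terminal]
24. n15.fin = false  [f.mk > -7]
25. n18.tag = 15  [15]
26. n18.hot = 27  [27]
27. n19.mk = 25  [terminal]
28. n20.acc = "rv"  [terminal]
29. n21.acc = "xm"  [terminal]
30. n18.live = "xmk"  [a₁.acc ++ "k"]
31. n18.mk = 27  [len(a₁.acc) + 25]
32. n11.fin = true  [A₀.pre == true]
33. n22.mk = false  [A₁.fin == false]
34. n23.tag = 8  [8]
35. n23.hot = 2  [2]
36. n24.tag = 26  [terminal]
37. n25.mk = 6  [terminal]
38. n23.live = "pv"  ["pv"]
39. n23.mk = 8  [S.tag]
40. n22.hot = true  [S.mk > 7]
41. n9.fin = true  [A₁.fin == true]
42. n26.acc = "nn"  [terminal]
43. n2.hot = true  [A₀.fin or B.mk]
44. n27.acc = "pn"  [terminal]
45. n0.live = "wpn"  ["w" ++ a.acc]
46. n0.mk = -4  [-4]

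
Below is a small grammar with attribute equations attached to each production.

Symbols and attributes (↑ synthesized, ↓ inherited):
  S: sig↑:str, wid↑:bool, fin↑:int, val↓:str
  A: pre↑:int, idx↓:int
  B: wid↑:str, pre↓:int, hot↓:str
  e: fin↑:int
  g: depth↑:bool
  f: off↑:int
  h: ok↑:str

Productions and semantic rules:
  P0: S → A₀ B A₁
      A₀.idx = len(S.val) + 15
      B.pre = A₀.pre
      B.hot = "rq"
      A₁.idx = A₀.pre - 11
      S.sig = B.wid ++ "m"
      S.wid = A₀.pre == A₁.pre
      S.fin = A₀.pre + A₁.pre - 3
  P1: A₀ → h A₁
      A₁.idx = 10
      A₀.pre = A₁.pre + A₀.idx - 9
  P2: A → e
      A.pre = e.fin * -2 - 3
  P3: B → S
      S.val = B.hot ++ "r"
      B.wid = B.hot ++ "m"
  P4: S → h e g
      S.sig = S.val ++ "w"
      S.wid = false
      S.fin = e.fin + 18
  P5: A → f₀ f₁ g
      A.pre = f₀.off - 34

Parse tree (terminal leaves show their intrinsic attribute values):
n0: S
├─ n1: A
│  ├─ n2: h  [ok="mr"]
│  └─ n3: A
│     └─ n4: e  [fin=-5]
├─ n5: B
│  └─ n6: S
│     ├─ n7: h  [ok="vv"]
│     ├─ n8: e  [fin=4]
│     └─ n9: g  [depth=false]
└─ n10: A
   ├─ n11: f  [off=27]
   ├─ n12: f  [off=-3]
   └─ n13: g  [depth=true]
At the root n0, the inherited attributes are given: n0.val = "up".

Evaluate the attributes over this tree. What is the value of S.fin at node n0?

1. n0.val = "up"  [given at root]
2. n1.idx = 17  [len(S.val) + 15]
3. n2.ok = "mr"  [terminal]
4. n3.idx = 10  [10]
5. n4.fin = -5  [terminal]
6. n3.pre = 7  [e.fin * -2 - 3]
7. n1.pre = 15  [A₁.pre + A₀.idx - 9]
8. n5.pre = 15  [A₀.pre]
9. n5.hot = "rq"  ["rq"]
10. n6.val = "rqr"  [B.hot ++ "r"]
11. n7.ok = "vv"  [terminal]
12. n8.fin = 4  [terminal]
13. n9.depth = false  [terminal]
14. n6.sig = "rqrw"  [S.val ++ "w"]
15. n6.wid = false  [false]
16. n6.fin = 22  [e.fin + 18]
17. n5.wid = "rqm"  [B.hot ++ "m"]
18. n10.idx = 4  [A₀.pre - 11]
19. n11.off = 27  [terminal]
20. n12.off = -3  [terminal]
21. n13.depth = true  [terminal]
22. n10.pre = -7  [f₀.off - 34]
23. n0.sig = "rqmm"  [B.wid ++ "m"]
24. n0.wid = false  [A₀.pre == A₁.pre]
25. n0.fin = 5  [A₀.pre + A₁.pre - 3]

5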